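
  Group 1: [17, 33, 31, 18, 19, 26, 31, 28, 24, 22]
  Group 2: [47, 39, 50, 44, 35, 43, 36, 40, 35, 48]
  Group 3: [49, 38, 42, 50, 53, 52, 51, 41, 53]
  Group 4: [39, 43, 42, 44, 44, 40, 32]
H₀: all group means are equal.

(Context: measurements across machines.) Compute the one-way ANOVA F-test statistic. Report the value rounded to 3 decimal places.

test statistic = 30.643

Group means [24.90, 41.70, 47.67, 40.57], grand mean 38.306
SSB = Σnᵢ(x̄ᵢ−x̄)² = 2736.925; SSW = ΣΣ(x−x̄ᵢ)² = 952.714
MSB = 2736.925/3 = 912.3082; MSW = 952.714/32 = 29.7723
F = MSB/MSW = 30.6428
df = (3, 32)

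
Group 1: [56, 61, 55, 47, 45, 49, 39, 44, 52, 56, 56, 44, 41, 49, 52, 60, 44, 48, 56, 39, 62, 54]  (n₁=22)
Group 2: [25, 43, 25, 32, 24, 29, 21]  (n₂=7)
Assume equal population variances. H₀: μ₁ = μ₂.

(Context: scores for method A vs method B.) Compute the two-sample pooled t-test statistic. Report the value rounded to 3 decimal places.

test statistic = 7.166

x̄₁=50.409, s₁=6.987, n₁=22
x̄₂=28.429, s₂=7.345, n₂=7
s_p² = [21·6.987² + 6·7.345²]/27 = 49.9642
SE = √(s_p²·(1/22+1/7)) = 3.0674
t = (50.409−28.429)/3.0674 = 7.1659
df = 27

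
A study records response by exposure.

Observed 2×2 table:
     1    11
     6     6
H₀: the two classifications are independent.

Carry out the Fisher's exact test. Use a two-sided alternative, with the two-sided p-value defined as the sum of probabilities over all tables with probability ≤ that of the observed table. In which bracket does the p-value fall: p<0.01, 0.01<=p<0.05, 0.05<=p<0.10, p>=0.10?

Margins: r₁=12, r₂=12, c₁=7, c₂=17, n=24
p_obs = C(12,1)·C(12,6)/C(24,7); sum pmf over tables with pmf ≤ p_obs
p-value (two-sided) = 0.06865
→ bracket: 0.05<=p<0.10

p-value bracket: 0.05<=p<0.10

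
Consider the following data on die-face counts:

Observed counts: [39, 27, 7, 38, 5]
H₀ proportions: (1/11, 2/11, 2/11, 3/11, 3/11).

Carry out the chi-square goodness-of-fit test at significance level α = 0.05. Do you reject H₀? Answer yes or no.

n = 116; E_i = n·p_i = [10.55, 21.09, 21.09, 31.64, 31.64]
χ² = (39−10.55)²/10.55 + (27−21.09)²/21.09 + (7−21.09)²/21.09 + (38−31.64)²/31.64 + (5−31.64)²/31.64 = 111.5546
df = 4
p-value (upper-tail) = 0.00000
At α=0.05: p < α → reject H₀

reject H₀: yes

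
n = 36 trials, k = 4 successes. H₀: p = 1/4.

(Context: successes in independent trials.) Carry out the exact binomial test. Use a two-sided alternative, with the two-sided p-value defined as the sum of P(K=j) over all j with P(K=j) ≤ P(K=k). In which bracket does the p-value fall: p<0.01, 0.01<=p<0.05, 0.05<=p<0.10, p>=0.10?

Exact binomial: n=36, k=4, p₀=1/4=0.2500
P(X=j) = C(n,j)·p₀^j·(1−p₀)^(n−j); p = Σ P(X=j) over j with P(X=j) ≤ P(X=4)
p-value (two-sided) = 0.05507
→ bracket: 0.05<=p<0.10

p-value bracket: 0.05<=p<0.10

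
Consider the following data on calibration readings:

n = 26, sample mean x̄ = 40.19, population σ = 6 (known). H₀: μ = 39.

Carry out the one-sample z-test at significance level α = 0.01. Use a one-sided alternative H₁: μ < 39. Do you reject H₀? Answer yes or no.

reject H₀: no

SE = σ/√n = 6/√26 = 1.1767
z = (x̄−μ₀)/SE = (40.19−39)/1.1767 = 1.0113
p-value (one-sided, H₁ less) = 0.84406
At α=0.01: p ≥ α → fail to reject H₀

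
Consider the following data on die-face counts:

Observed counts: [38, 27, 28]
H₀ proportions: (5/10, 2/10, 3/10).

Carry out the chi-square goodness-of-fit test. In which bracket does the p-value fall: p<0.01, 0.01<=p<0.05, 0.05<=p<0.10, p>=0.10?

n = 93; E_i = n·p_i = [46.50, 18.60, 27.90]
χ² = (38−46.50)²/46.50 + (27−18.60)²/18.60 + (28−27.90)²/27.90 = 5.3477
df = 2
p-value (upper-tail) = 0.06899
→ bracket: 0.05<=p<0.10

p-value bracket: 0.05<=p<0.10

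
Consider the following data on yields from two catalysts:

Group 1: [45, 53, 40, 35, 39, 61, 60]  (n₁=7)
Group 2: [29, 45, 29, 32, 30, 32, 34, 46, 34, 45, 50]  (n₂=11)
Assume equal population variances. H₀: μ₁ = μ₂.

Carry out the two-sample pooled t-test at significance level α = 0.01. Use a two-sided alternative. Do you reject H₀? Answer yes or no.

reject H₀: no

x̄₁=47.571, s₁=10.486, n₁=7
x̄₂=36.909, s₂=7.892, n₂=11
s_p² = [6·10.486² + 10·7.892²]/16 = 80.1640
SE = √(s_p²·(1/7+1/11)) = 4.3289
t = (47.571−36.909)/4.3289 = 2.4630
df = 16
p-value (two-sided) = 0.02550
At α=0.01: p ≥ α → fail to reject H₀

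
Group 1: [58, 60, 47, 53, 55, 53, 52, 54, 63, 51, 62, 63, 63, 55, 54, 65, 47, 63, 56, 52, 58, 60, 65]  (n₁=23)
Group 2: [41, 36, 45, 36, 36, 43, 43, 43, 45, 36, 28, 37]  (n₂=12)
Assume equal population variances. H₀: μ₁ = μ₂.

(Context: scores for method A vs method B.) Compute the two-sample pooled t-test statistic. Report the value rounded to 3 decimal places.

x̄₁=56.913, s₁=5.485, n₁=23
x̄₂=39.083, s₂=5.089, n₂=12
s_p² = [22·5.485² + 11·5.089²]/33 = 28.6892
SE = √(s_p²·(1/23+1/12)) = 1.9074
t = (56.913−39.083)/1.9074 = 9.3477
df = 33

test statistic = 9.348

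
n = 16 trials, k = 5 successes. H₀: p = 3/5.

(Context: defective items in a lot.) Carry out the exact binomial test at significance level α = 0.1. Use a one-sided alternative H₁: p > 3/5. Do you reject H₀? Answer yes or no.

Exact binomial: n=16, k=5, p₀=3/5=0.6000
P(X≥5) from Σ C(n,i)·p₀^i·(1−p₀)^(n−i)
p-value (one-sided, H₁ greater) = 0.99510
At α=0.1: p ≥ α → fail to reject H₀

reject H₀: no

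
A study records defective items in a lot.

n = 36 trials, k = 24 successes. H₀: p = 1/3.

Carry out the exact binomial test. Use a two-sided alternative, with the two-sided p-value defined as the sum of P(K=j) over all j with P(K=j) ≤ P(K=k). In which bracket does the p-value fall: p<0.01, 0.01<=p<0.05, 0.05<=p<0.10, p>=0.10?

p-value bracket: p<0.01

Exact binomial: n=36, k=24, p₀=1/3=0.3333
P(X=j) = C(n,j)·p₀^j·(1−p₀)^(n−j); p = Σ P(X=j) over j with P(X=j) ≤ P(X=24)
p-value (two-sided) = 0.00005
→ bracket: p<0.01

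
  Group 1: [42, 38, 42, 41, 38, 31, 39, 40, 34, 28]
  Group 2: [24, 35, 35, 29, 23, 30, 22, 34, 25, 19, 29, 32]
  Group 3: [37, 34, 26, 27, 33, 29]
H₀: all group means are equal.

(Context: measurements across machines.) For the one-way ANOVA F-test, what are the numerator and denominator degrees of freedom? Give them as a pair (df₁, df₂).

degrees of freedom = [2, 25]

k = 3 groups, N = 28 total
df = (k−1, N−k) = (3−1, 28−3) = (2, 25)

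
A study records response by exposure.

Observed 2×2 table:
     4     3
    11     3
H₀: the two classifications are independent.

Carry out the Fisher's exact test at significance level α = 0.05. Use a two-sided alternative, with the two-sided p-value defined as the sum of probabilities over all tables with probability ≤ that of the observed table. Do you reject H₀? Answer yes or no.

Margins: r₁=7, r₂=14, c₁=15, c₂=6, n=21
p_obs = C(7,4)·C(14,11)/C(21,15); sum pmf over tables with pmf ≤ p_obs
p-value (two-sided) = 0.35436
At α=0.05: p ≥ α → fail to reject H₀

reject H₀: no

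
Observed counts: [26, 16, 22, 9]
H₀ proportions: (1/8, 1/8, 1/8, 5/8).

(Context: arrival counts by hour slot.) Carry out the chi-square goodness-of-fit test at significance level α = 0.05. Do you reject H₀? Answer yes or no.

n = 73; E_i = n·p_i = [9.12, 9.12, 9.12, 45.62]
χ² = (26−9.12)²/9.12 + (16−9.12)²/9.12 + (22−9.12)²/9.12 + (9−45.62)²/45.62 = 83.9534
df = 3
p-value (upper-tail) = 0.00000
At α=0.05: p < α → reject H₀

reject H₀: yes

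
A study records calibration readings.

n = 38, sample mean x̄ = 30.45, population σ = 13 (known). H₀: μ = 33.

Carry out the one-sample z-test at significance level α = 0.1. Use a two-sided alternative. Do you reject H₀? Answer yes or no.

SE = σ/√n = 13/√38 = 2.1089
z = (x̄−μ₀)/SE = (30.45−33)/2.1089 = -1.2092
p-value (two-sided) = 0.22660
At α=0.1: p ≥ α → fail to reject H₀

reject H₀: no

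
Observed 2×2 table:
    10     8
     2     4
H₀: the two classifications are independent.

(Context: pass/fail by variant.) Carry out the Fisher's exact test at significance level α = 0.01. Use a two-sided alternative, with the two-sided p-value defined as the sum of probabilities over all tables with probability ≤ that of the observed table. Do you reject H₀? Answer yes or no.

reject H₀: no

Margins: r₁=18, r₂=6, c₁=12, c₂=12, n=24
p_obs = C(18,10)·C(6,2)/C(24,12); sum pmf over tables with pmf ≤ p_obs
p-value (two-sided) = 0.64041
At α=0.01: p ≥ α → fail to reject H₀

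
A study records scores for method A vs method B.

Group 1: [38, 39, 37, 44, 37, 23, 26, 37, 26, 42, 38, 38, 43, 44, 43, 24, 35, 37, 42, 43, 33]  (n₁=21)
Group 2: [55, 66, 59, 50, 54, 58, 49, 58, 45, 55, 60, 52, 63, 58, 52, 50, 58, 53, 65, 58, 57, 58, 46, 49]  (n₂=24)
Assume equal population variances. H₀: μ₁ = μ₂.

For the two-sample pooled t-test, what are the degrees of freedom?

df = n₁ + n₂ − 2 = 21 + 24 − 2 = 43

degrees of freedom = 43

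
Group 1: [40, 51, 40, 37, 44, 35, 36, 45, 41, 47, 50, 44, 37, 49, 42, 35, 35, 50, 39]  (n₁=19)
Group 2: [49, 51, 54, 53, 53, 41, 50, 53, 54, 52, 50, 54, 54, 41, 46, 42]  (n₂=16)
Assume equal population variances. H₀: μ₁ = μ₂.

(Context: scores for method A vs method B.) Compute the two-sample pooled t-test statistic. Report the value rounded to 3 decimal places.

x̄₁=41.947, s₁=5.532, n₁=19
x̄₂=49.812, s₂=4.750, n₂=16
s_p² = [18·5.532² + 15·4.750²]/33 = 26.9511
SE = √(s_p²·(1/19+1/16)) = 1.7615
t = (41.947−49.812)/1.7615 = -4.4650
df = 33

test statistic = -4.465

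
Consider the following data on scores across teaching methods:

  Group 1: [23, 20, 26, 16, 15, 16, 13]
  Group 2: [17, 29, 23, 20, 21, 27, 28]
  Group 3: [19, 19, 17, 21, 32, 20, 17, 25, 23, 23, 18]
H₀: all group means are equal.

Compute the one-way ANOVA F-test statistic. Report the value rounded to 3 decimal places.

test statistic = 2.266

Group means [18.43, 23.57, 21.27], grand mean 21.120
SSB = Σnᵢ(x̄ᵢ−x̄)² = 93.030; SSW = ΣΣ(x−x̄ᵢ)² = 451.610
MSB = 93.030/2 = 46.5148; MSW = 451.610/22 = 20.5277
F = MSB/MSW = 2.2659
df = (2, 22)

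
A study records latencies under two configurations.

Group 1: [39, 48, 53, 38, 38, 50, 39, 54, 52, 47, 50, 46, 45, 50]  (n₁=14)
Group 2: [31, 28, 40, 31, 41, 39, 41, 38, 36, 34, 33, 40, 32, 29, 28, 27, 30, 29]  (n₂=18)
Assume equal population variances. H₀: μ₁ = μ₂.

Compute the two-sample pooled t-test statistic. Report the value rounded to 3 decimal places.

x̄₁=46.357, s₁=5.733, n₁=14
x̄₂=33.722, s₂=4.992, n₂=18
s_p² = [13·5.733² + 17·4.992²]/30 = 28.3608
SE = √(s_p²·(1/14+1/18)) = 1.8977
t = (46.357−33.722)/1.8977 = 6.6579
df = 30

test statistic = 6.658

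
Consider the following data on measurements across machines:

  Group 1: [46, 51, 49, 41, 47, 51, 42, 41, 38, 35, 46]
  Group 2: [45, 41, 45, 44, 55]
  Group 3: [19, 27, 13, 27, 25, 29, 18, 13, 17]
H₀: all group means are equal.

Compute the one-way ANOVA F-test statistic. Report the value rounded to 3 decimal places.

Group means [44.27, 46.00, 20.89], grand mean 36.200
SSB = Σnᵢ(x̄ᵢ−x̄)² = 3306.929; SSW = ΣΣ(x−x̄ᵢ)² = 699.071
MSB = 3306.929/2 = 1653.4646; MSW = 699.071/22 = 31.7759
F = MSB/MSW = 52.0351
df = (2, 22)

test statistic = 52.035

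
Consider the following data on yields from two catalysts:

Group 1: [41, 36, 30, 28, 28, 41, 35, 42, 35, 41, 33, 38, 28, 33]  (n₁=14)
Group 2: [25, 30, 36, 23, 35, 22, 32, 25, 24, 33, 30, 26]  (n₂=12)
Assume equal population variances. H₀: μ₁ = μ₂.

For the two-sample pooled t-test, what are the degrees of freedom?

degrees of freedom = 24

df = n₁ + n₂ − 2 = 14 + 12 − 2 = 24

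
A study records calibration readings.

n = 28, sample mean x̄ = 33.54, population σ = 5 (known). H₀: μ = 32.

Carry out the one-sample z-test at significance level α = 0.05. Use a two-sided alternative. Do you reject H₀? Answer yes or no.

reject H₀: no

SE = σ/√n = 5/√28 = 0.9449
z = (x̄−μ₀)/SE = (33.54−32)/0.9449 = 1.6298
p-value (two-sided) = 0.10315
At α=0.05: p ≥ α → fail to reject H₀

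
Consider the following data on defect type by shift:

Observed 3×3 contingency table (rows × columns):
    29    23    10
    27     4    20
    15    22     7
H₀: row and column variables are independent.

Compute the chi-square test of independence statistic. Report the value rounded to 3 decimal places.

test statistic = 24.348

Row totals [62, 51, 44], col totals [71, 49, 37], n=157
χ² = (29−28.04)²/28.04 + (23−19.35)²/19.35 + (10−14.61)²/14.61 + (27−23.06)²/23.06 + (4−15.92)²/15.92 + (20−12.02)²/12.02 + (15−19.90)²/19.90 + (22−13.73)²/13.73 + (7−10.37)²/10.37 = 24.3484
df = 4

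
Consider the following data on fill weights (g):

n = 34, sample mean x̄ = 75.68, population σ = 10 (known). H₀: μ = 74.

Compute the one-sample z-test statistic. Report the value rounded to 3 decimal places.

test statistic = 0.980

SE = σ/√n = 10/√34 = 1.7150
z = (x̄−μ₀)/SE = (75.68−74)/1.7150 = 0.9796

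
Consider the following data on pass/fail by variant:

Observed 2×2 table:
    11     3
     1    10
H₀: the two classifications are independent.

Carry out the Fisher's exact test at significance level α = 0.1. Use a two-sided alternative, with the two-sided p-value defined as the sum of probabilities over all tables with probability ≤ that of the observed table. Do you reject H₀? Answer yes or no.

reject H₀: yes

Margins: r₁=14, r₂=11, c₁=12, c₂=13, n=25
p_obs = C(14,11)·C(11,1)/C(25,12); sum pmf over tables with pmf ≤ p_obs
p-value (two-sided) = 0.00098
At α=0.1: p < α → reject H₀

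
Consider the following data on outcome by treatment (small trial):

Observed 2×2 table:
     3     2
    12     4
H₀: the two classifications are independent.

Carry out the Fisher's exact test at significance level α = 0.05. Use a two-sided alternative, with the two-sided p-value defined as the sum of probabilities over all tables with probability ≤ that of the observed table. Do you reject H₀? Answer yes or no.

Margins: r₁=5, r₂=16, c₁=15, c₂=6, n=21
p_obs = C(5,3)·C(16,12)/C(21,15); sum pmf over tables with pmf ≤ p_obs
p-value (two-sided) = 0.59752
At α=0.05: p ≥ α → fail to reject H₀

reject H₀: no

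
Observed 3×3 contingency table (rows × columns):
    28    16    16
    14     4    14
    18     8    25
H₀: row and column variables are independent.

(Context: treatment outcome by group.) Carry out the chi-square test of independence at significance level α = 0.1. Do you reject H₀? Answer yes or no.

Row totals [60, 32, 51], col totals [60, 28, 55], n=143
χ² = (28−25.17)²/25.17 + (16−11.75)²/11.75 + (16−23.08)²/23.08 + (14−13.43)²/13.43 + (4−6.27)²/6.27 + (14−12.31)²/12.31 + (18−21.40)²/21.40 + (8−9.99)²/9.99 + (25−19.62)²/19.62 = 7.5154
df = 4
p-value (upper-tail) = 0.11103
At α=0.1: p ≥ α → fail to reject H₀

reject H₀: no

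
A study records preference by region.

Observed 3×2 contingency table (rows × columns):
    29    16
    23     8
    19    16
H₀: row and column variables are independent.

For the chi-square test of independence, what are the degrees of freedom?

degrees of freedom = 2

df = (r−1)(c−1) = (3−1)·(2−1) = 2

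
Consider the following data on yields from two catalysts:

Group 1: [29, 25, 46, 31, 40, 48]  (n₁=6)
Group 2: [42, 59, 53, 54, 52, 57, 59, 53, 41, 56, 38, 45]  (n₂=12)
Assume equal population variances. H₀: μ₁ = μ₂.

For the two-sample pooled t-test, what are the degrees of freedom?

df = n₁ + n₂ − 2 = 6 + 12 − 2 = 16

degrees of freedom = 16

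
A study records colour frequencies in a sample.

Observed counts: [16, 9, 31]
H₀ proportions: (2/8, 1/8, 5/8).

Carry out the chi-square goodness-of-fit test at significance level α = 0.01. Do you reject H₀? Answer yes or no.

n = 56; E_i = n·p_i = [14.00, 7.00, 35.00]
χ² = (16−14.00)²/14.00 + (9−7.00)²/7.00 + (31−35.00)²/35.00 = 1.3143
df = 2
p-value (upper-tail) = 0.51833
At α=0.01: p ≥ α → fail to reject H₀

reject H₀: no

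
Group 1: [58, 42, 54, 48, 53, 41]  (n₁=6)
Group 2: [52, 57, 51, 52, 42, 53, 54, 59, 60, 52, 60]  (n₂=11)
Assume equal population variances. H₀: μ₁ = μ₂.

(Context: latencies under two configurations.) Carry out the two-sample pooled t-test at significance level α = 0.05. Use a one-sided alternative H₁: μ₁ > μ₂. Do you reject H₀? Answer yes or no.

reject H₀: no

x̄₁=49.333, s₁=6.861, n₁=6
x̄₂=53.818, s₂=5.212, n₂=11
s_p² = [5·6.861² + 10·5.212²]/15 = 33.7980
SE = √(s_p²·(1/6+1/11)) = 2.9505
t = (49.333−53.818)/2.9505 = -1.5200
df = 15
p-value (one-sided, H₁ greater) = 0.92535
At α=0.05: p ≥ α → fail to reject H₀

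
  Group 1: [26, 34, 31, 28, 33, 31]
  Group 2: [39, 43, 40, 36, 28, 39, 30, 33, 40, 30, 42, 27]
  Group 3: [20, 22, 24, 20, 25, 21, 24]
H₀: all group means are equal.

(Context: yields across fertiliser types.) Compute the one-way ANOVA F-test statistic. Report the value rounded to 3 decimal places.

test statistic = 20.010

Group means [30.50, 35.58, 22.29], grand mean 30.640
SSB = Σnᵢ(x̄ᵢ−x̄)² = 781.915; SSW = ΣΣ(x−x̄ᵢ)² = 429.845
MSB = 781.915/2 = 390.9574; MSW = 429.845/22 = 19.5384
F = MSB/MSW = 20.0097
df = (2, 22)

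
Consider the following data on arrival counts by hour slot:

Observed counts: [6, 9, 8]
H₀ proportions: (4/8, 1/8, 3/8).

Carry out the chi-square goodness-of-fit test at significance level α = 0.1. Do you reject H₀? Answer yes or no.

reject H₀: yes

n = 23; E_i = n·p_i = [11.50, 2.88, 8.62]
χ² = (6−11.50)²/11.50 + (9−2.88)²/2.88 + (8−8.62)²/8.62 = 15.7246
df = 2
p-value (upper-tail) = 0.00038
At α=0.1: p < α → reject H₀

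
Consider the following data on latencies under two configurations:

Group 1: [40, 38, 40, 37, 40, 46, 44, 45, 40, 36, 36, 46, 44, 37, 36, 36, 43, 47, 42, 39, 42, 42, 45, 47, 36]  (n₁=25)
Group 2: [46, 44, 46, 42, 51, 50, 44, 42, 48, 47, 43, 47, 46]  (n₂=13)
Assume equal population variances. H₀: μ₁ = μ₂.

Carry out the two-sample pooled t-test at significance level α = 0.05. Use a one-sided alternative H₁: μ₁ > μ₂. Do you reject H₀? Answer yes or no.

x̄₁=40.960, s₁=3.835, n₁=25
x̄₂=45.846, s₂=2.824, n₂=13
s_p² = [24·3.835² + 12·2.824²]/36 = 12.4626
SE = √(s_p²·(1/25+1/13)) = 1.2071
t = (40.960−45.846)/1.2071 = -4.0477
df = 36
p-value (one-sided, H₁ greater) = 0.99987
At α=0.05: p ≥ α → fail to reject H₀

reject H₀: no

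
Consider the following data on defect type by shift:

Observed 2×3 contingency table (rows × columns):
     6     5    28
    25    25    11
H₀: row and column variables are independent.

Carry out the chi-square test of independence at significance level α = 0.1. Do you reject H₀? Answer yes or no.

reject H₀: yes

Row totals [39, 61], col totals [31, 30, 39], n=100
χ² = (6−12.09)²/12.09 + (5−11.70)²/11.70 + (28−15.21)²/15.21 + (25−18.91)²/18.91 + (25−18.30)²/18.30 + (11−23.79)²/23.79 = 28.9499
df = 2
p-value (upper-tail) = 0.00000
At α=0.1: p < α → reject H₀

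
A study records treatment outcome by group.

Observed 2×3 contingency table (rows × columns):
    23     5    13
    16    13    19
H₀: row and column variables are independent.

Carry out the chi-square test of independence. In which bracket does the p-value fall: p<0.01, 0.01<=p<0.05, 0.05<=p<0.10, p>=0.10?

p-value bracket: 0.05<=p<0.10

Row totals [41, 48], col totals [39, 18, 32], n=89
χ² = (23−17.97)²/17.97 + (5−8.29)²/8.29 + (13−14.74)²/14.74 + (16−21.03)²/21.03 + (13−9.71)²/9.71 + (19−17.26)²/17.26 = 5.4199
df = 2
p-value (upper-tail) = 0.06654
→ bracket: 0.05<=p<0.10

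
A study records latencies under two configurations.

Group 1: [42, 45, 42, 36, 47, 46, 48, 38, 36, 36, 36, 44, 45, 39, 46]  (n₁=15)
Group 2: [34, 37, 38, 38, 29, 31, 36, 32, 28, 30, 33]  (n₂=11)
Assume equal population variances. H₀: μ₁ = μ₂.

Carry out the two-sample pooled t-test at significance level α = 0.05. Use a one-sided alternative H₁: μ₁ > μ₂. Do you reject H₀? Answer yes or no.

reject H₀: yes

x̄₁=41.733, s₁=4.496, n₁=15
x̄₂=33.273, s₂=3.608, n₂=11
s_p² = [14·4.496² + 10·3.608²]/24 = 17.2131
SE = √(s_p²·(1/15+1/11)) = 1.6469
t = (41.733−33.273)/1.6469 = 5.1372
df = 24
p-value (one-sided, H₁ greater) = 0.00001
At α=0.05: p < α → reject H₀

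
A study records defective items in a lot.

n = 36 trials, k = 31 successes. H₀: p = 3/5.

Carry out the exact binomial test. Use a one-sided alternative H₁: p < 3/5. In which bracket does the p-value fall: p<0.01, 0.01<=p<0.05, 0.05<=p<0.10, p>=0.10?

Exact binomial: n=36, k=31, p₀=3/5=0.6000
P(X≤31) from Σ C(n,i)·p₀^i·(1−p₀)^(n−i)
p-value (one-sided, H₁ less) = 0.99986
→ bracket: p>=0.10

p-value bracket: p>=0.10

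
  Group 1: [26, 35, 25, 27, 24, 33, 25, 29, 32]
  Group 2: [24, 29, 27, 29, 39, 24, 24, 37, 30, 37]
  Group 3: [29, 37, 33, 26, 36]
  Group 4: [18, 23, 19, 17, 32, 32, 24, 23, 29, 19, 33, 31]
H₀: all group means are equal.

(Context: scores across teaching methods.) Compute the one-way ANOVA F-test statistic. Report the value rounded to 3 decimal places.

Group means [28.44, 30.00, 32.20, 25.00], grand mean 28.250
SSB = Σnᵢ(x̄ᵢ−x̄)² = 235.728; SSW = ΣΣ(x−x̄ᵢ)² = 921.022
MSB = 235.728/3 = 78.5759; MSW = 921.022/32 = 28.7819
F = MSB/MSW = 2.7300
df = (3, 32)

test statistic = 2.730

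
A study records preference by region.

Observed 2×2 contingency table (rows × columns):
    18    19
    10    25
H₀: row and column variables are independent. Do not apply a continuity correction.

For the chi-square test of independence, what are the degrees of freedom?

df = (r−1)(c−1) = (2−1)·(2−1) = 1

degrees of freedom = 1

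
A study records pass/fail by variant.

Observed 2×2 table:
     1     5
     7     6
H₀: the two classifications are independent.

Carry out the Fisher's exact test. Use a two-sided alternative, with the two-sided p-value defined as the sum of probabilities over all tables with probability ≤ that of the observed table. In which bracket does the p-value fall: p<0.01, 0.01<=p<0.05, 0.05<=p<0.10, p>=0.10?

Margins: r₁=6, r₂=13, c₁=8, c₂=11, n=19
p_obs = C(6,1)·C(13,7)/C(19,8); sum pmf over tables with pmf ≤ p_obs
p-value (two-sided) = 0.17699
→ bracket: p>=0.10

p-value bracket: p>=0.10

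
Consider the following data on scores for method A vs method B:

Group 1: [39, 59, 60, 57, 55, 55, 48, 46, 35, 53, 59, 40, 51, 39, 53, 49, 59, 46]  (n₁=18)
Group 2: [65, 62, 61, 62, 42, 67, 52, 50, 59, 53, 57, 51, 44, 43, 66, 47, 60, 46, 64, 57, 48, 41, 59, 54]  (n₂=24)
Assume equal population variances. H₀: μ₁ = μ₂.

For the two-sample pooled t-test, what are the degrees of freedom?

df = n₁ + n₂ − 2 = 18 + 24 − 2 = 40

degrees of freedom = 40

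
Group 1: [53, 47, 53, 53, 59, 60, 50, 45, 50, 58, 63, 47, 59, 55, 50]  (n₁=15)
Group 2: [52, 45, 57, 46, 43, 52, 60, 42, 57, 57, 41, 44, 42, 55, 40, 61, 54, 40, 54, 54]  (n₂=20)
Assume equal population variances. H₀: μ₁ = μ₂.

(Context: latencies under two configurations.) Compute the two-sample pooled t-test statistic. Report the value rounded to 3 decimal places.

test statistic = 1.652

x̄₁=53.467, s₁=5.410, n₁=15
x̄₂=49.800, s₂=7.194, n₂=20
s_p² = [14·5.410² + 19·7.194²]/33 = 42.2101
SE = √(s_p²·(1/15+1/20)) = 2.2191
t = (53.467−49.800)/2.2191 = 1.6523
df = 33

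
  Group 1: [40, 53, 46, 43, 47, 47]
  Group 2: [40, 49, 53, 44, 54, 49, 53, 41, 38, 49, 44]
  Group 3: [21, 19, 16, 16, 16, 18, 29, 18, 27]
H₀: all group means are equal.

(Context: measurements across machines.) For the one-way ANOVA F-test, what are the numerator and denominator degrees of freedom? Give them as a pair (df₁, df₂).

k = 3 groups, N = 26 total
df = (k−1, N−k) = (3−1, 26−3) = (2, 23)

degrees of freedom = [2, 23]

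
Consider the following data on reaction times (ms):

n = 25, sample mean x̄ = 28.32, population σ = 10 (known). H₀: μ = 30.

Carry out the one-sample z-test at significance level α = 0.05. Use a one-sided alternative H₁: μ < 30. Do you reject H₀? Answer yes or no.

reject H₀: no

SE = σ/√n = 10/√25 = 2.0000
z = (x̄−μ₀)/SE = (28.32−30)/2.0000 = -0.8400
p-value (one-sided, H₁ less) = 0.20045
At α=0.05: p ≥ α → fail to reject H₀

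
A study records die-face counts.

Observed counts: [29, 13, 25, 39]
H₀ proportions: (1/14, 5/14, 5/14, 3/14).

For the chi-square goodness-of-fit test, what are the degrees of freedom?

df = k − 1 = 4 − 1 = 3

degrees of freedom = 3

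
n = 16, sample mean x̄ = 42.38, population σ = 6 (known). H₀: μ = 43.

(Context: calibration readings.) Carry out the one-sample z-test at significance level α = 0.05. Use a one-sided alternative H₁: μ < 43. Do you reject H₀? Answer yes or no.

SE = σ/√n = 6/√16 = 1.5000
z = (x̄−μ₀)/SE = (42.38−43)/1.5000 = -0.4133
p-value (one-sided, H₁ less) = 0.33968
At α=0.05: p ≥ α → fail to reject H₀

reject H₀: no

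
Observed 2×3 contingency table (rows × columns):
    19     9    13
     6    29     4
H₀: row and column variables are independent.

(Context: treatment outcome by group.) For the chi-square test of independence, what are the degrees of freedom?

df = (r−1)(c−1) = (2−1)·(3−1) = 2

degrees of freedom = 2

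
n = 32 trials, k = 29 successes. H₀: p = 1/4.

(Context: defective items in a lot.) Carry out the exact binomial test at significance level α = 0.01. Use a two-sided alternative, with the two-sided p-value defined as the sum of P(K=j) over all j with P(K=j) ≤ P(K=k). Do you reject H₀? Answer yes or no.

reject H₀: yes

Exact binomial: n=32, k=29, p₀=1/4=0.2500
P(X=j) = C(n,j)·p₀^j·(1−p₀)^(n−j); p = Σ P(X=j) over j with P(X=j) ≤ P(X=29)
p-value (two-sided) = 0.00000
At α=0.01: p < α → reject H₀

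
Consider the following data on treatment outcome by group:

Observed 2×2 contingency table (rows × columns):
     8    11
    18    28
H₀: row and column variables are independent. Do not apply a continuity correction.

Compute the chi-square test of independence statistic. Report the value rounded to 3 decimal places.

Row totals [19, 46], col totals [26, 39], n=65
χ² = (8−7.60)²/7.60 + (11−11.40)²/11.40 + (18−18.40)²/18.40 + (28−27.60)²/27.60 = 0.0496
df = 1

test statistic = 0.050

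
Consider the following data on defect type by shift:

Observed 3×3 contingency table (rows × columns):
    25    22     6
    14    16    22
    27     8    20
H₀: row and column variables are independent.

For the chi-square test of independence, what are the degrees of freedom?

degrees of freedom = 4

df = (r−1)(c−1) = (3−1)·(3−1) = 4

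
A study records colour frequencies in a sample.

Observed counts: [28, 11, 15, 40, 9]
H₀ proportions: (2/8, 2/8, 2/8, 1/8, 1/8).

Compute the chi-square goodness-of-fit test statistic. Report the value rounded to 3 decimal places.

n = 103; E_i = n·p_i = [25.75, 25.75, 25.75, 12.88, 12.88]
χ² = (28−25.75)²/25.75 + (11−25.75)²/25.75 + (15−25.75)²/25.75 + (40−12.88)²/12.88 + (9−12.88)²/12.88 = 71.4466
df = 4

test statistic = 71.447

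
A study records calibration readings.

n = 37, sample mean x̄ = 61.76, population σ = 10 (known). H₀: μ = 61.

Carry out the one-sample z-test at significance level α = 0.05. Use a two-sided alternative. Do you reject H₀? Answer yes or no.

SE = σ/√n = 10/√37 = 1.6440
z = (x̄−μ₀)/SE = (61.76−61)/1.6440 = 0.4623
p-value (two-sided) = 0.64387
At α=0.05: p ≥ α → fail to reject H₀

reject H₀: no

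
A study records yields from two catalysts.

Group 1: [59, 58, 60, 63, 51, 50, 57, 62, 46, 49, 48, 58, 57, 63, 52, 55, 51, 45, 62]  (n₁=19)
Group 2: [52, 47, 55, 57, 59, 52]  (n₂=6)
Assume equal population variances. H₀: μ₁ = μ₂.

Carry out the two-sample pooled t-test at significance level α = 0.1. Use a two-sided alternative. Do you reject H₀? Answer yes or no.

x̄₁=55.053, s₁=5.892, n₁=19
x̄₂=53.667, s₂=4.274, n₂=6
s_p² = [18·5.892² + 5·4.274²]/23 = 31.1426
SE = √(s_p²·(1/19+1/6)) = 2.6133
t = (55.053−53.667)/2.6133 = 0.5303
df = 23
p-value (two-sided) = 0.60096
At α=0.1: p ≥ α → fail to reject H₀

reject H₀: no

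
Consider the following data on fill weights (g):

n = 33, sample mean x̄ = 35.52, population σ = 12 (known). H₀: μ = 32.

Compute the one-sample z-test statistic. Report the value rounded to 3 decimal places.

test statistic = 1.685

SE = σ/√n = 12/√33 = 2.0889
z = (x̄−μ₀)/SE = (35.52−32)/2.0889 = 1.6851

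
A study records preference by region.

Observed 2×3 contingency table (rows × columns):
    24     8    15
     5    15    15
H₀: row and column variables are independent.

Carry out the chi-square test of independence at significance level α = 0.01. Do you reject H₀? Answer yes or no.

Row totals [47, 35], col totals [29, 23, 30], n=82
χ² = (24−16.62)²/16.62 + (8−13.18)²/13.18 + (15−17.20)²/17.20 + (5−12.38)²/12.38 + (15−9.82)²/9.82 + (15−12.80)²/12.80 = 13.1032
df = 2
p-value (upper-tail) = 0.00143
At α=0.01: p < α → reject H₀

reject H₀: yes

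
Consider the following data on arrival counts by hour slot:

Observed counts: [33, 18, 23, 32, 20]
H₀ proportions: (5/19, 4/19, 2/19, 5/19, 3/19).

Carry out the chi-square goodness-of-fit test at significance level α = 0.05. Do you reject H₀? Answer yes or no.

reject H₀: yes

n = 126; E_i = n·p_i = [33.16, 26.53, 13.26, 33.16, 19.89]
χ² = (33−33.16)²/33.16 + (18−26.53)²/26.53 + (23−13.26)²/13.26 + (32−33.16)²/33.16 + (20−19.89)²/19.89 = 9.9304
df = 4
p-value (upper-tail) = 0.04162
At α=0.05: p < α → reject H₀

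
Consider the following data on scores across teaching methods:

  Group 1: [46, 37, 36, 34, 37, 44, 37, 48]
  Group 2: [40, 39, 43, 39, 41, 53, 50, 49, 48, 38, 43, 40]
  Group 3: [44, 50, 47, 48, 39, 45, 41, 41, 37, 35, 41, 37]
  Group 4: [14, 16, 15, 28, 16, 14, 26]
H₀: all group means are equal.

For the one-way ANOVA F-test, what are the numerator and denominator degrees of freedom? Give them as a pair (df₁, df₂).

degrees of freedom = [3, 35]

k = 4 groups, N = 39 total
df = (k−1, N−k) = (4−1, 39−4) = (3, 35)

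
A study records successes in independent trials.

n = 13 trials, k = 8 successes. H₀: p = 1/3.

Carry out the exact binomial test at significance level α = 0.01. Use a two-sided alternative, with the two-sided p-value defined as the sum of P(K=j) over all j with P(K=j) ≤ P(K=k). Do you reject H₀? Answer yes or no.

Exact binomial: n=13, k=8, p₀=1/3=0.3333
P(X=j) = C(n,j)·p₀^j·(1−p₀)^(n−j); p = Σ P(X=j) over j with P(X=j) ≤ P(X=8)
p-value (two-sided) = 0.03979
At α=0.01: p ≥ α → fail to reject H₀

reject H₀: no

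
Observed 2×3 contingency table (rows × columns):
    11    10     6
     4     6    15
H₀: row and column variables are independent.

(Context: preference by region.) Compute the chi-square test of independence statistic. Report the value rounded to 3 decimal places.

test statistic = 8.059

Row totals [27, 25], col totals [15, 16, 21], n=52
χ² = (11−7.79)²/7.79 + (10−8.31)²/8.31 + (6−10.90)²/10.90 + (4−7.21)²/7.21 + (6−7.69)²/7.69 + (15−10.10)²/10.10 = 8.0588
df = 2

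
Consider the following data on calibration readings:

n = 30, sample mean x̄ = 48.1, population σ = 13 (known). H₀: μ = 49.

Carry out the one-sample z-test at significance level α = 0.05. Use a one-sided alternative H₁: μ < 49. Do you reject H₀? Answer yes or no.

reject H₀: no

SE = σ/√n = 13/√30 = 2.3735
z = (x̄−μ₀)/SE = (48.1−49)/2.3735 = -0.3792
p-value (one-sided, H₁ less) = 0.35227
At α=0.05: p ≥ α → fail to reject H₀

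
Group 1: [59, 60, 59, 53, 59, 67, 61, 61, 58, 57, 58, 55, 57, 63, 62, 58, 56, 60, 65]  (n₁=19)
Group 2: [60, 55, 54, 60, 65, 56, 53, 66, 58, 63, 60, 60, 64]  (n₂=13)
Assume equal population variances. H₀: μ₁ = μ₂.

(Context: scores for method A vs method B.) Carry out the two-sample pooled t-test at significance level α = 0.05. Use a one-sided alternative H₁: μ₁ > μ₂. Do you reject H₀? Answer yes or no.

reject H₀: no

x̄₁=59.368, s₁=3.370, n₁=19
x̄₂=59.538, s₂=4.215, n₂=13
s_p² = [18·3.370² + 12·4.215²]/30 = 13.9217
SE = √(s_p²·(1/19+1/13)) = 1.3430
t = (59.368−59.538)/1.3430 = -0.1266
df = 30
p-value (one-sided, H₁ greater) = 0.54995
At α=0.05: p ≥ α → fail to reject H₀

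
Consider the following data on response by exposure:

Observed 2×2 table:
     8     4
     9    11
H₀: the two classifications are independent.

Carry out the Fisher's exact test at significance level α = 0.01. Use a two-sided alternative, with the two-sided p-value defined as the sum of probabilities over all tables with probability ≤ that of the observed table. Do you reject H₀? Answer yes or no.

reject H₀: no

Margins: r₁=12, r₂=20, c₁=17, c₂=15, n=32
p_obs = C(12,8)·C(20,9)/C(32,17); sum pmf over tables with pmf ≤ p_obs
p-value (two-sided) = 0.29066
At α=0.01: p ≥ α → fail to reject H₀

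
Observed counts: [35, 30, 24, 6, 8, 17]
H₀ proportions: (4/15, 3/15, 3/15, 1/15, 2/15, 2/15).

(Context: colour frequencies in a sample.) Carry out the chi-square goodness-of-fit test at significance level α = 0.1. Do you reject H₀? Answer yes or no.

reject H₀: no

n = 120; E_i = n·p_i = [32.00, 24.00, 24.00, 8.00, 16.00, 16.00]
χ² = (35−32.00)²/32.00 + (30−24.00)²/24.00 + (24−24.00)²/24.00 + (6−8.00)²/8.00 + (8−16.00)²/16.00 + (17−16.00)²/16.00 = 6.3438
df = 5
p-value (upper-tail) = 0.27419
At α=0.1: p ≥ α → fail to reject H₀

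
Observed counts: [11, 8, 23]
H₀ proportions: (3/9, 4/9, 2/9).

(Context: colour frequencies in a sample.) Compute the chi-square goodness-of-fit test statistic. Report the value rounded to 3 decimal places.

test statistic = 26.750

n = 42; E_i = n·p_i = [14.00, 18.67, 9.33]
χ² = (11−14.00)²/14.00 + (8−18.67)²/18.67 + (23−9.33)²/9.33 = 26.7500
df = 2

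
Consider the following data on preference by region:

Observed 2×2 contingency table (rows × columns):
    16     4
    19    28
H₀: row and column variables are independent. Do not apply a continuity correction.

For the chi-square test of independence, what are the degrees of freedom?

degrees of freedom = 1

df = (r−1)(c−1) = (2−1)·(2−1) = 1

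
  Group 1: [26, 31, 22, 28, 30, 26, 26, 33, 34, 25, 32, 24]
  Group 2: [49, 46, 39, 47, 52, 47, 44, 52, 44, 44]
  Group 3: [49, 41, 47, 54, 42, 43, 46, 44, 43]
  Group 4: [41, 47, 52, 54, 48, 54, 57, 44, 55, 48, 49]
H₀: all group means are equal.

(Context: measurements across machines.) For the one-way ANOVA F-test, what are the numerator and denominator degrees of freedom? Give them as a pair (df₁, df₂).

k = 4 groups, N = 42 total
df = (k−1, N−k) = (4−1, 42−4) = (3, 38)

degrees of freedom = [3, 38]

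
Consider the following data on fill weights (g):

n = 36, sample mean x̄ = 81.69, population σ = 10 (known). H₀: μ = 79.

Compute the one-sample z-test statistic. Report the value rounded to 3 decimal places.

SE = σ/√n = 10/√36 = 1.6667
z = (x̄−μ₀)/SE = (81.69−79)/1.6667 = 1.6140

test statistic = 1.614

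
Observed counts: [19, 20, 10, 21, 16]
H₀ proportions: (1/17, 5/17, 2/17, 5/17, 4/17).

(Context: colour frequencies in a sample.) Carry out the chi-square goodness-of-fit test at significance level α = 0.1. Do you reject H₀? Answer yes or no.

reject H₀: yes

n = 86; E_i = n·p_i = [5.06, 25.29, 10.12, 25.29, 20.24]
χ² = (19−5.06)²/5.06 + (20−25.29)²/25.29 + (10−10.12)²/10.12 + (21−25.29)²/25.29 + (16−20.24)²/20.24 = 41.1442
df = 4
p-value (upper-tail) = 0.00000
At α=0.1: p < α → reject H₀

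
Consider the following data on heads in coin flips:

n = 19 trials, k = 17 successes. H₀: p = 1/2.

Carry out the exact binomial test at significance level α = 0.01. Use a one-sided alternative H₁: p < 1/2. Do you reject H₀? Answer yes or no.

Exact binomial: n=19, k=17, p₀=1/2=0.5000
P(X≤17) from Σ C(n,i)·p₀^i·(1−p₀)^(n−i)
p-value (one-sided, H₁ less) = 0.99996
At α=0.01: p ≥ α → fail to reject H₀

reject H₀: no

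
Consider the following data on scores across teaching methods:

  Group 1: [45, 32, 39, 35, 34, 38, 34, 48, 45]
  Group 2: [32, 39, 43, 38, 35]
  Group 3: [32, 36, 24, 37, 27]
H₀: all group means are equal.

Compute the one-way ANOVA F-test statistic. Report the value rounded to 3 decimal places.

Group means [38.89, 37.40, 31.20], grand mean 36.474
SSB = Σnᵢ(x̄ᵢ−x̄)² = 195.848; SSW = ΣΣ(x−x̄ᵢ)² = 464.889
MSB = 195.848/2 = 97.9240; MSW = 464.889/16 = 29.0556
F = MSB/MSW = 3.3702
df = (2, 16)

test statistic = 3.370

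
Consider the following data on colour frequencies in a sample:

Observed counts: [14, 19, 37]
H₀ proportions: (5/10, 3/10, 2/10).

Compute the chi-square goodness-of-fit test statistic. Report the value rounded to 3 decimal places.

n = 70; E_i = n·p_i = [35.00, 21.00, 14.00]
χ² = (14−35.00)²/35.00 + (19−21.00)²/21.00 + (37−14.00)²/14.00 = 50.5762
df = 2

test statistic = 50.576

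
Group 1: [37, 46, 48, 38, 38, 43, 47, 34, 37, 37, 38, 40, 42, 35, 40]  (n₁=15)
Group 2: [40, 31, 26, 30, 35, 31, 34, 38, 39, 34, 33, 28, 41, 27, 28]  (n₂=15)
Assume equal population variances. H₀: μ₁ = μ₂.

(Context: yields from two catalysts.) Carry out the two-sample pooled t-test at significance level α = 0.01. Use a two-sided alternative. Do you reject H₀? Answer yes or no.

reject H₀: yes

x̄₁=40.000, s₁=4.326, n₁=15
x̄₂=33.000, s₂=4.870, n₂=15
s_p² = [14·4.326² + 14·4.870²]/28 = 21.2143
SE = √(s_p²·(1/15+1/15)) = 1.6818
t = (40.000−33.000)/1.6818 = 4.1621
df = 28
p-value (two-sided) = 0.00027
At α=0.01: p < α → reject H₀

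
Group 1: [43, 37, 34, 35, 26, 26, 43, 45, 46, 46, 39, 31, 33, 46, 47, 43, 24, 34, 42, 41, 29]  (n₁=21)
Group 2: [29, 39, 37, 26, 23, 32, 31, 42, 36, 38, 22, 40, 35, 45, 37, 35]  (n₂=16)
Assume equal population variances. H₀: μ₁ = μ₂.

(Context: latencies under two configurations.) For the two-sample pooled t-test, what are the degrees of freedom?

degrees of freedom = 35

df = n₁ + n₂ − 2 = 21 + 16 − 2 = 35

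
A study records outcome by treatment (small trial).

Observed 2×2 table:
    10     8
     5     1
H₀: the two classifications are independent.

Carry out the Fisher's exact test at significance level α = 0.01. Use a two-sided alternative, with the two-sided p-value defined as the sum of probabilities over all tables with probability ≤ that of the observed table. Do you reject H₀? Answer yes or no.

Margins: r₁=18, r₂=6, c₁=15, c₂=9, n=24
p_obs = C(18,10)·C(6,5)/C(24,15); sum pmf over tables with pmf ≤ p_obs
p-value (two-sided) = 0.35095
At α=0.01: p ≥ α → fail to reject H₀

reject H₀: no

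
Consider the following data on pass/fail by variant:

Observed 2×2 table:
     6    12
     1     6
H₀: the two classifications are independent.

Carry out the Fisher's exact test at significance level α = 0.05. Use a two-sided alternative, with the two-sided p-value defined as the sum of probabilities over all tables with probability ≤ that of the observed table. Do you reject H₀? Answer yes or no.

Margins: r₁=18, r₂=7, c₁=7, c₂=18, n=25
p_obs = C(18,6)·C(7,1)/C(25,7); sum pmf over tables with pmf ≤ p_obs
p-value (two-sided) = 0.62570
At α=0.05: p ≥ α → fail to reject H₀

reject H₀: no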